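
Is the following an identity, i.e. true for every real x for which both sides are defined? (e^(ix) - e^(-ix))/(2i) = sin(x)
Yes, this is an identity.

Claim: (e^(ix) - e^(-ix))/(2i) = sin(x).
Reasoning: By Euler's formula e^(ix) = cos(x) + i·sin(x) and e^(-ix) = cos(x) - i·sin(x). Subtracting cancels the cosine terms: e^(ix) - e^(-ix) = 2i·sin(x); divide by 2i.
So the two sides agree for every real x for which both sides are defined.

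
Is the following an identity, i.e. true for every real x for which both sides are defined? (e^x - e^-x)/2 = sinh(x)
Yes, this is an identity.

Claim: (e^x - e^-x)/2 = sinh(x).
Reasoning: This is exactly the definition of the hyperbolic sine: sinh(x) := (e^x - e^-x)/2.
So the two sides agree for every real x for which both sides are defined.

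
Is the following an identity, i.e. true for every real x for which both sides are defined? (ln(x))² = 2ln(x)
No, this is NOT an identity.

Claim: (ln(x))² = 2ln(x).
Test a specific point where both sides are defined: x = 5.
LHS = (ln(x))² ≈ 2.5903
RHS = 2ln(x) ≈ 3.2189
Since 2.5903 ≠ 3.2189, the equation fails at this point, so it cannot hold for every real x for which both sides are defined.
2ln(x) equals ln(x²), which is not the same as (ln x)².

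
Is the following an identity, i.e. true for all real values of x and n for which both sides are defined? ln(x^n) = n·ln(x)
Yes, this is an identity.

Claim: ln(x^n) = n·ln(x).
Reasoning: The right side requires x > 0. For x > 0, x^n = (e^(ln x))^n = e^(n·ln x), so taking ln of both sides gives ln(x^n) = n·ln(x).
So the two sides agree for all real values of x and n for which both sides are defined.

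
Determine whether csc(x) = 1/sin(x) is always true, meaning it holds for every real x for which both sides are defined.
Claim: csc(x) = 1/sin(x).
Reasoning: csc(x) is by definition the reciprocal of sin(x), wherever sin(x) ≠ 0.
So the two sides agree for every real x for which both sides are defined.

Conclusion: Yes, this is an identity.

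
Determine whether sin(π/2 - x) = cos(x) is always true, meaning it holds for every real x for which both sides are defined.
Claim: sin(π/2 - x) = cos(x).
Reasoning: Use sin(u - v) = sin(u)cos(v) - cos(u)sin(v) with u = π/2, v = x: sin(π/2)cos(x) - cos(π/2)sin(x) = 1·cos(x) - 0·sin(x) = cos(x).
So the two sides agree for every real x for which both sides are defined.

Conclusion: Yes, this is an identity.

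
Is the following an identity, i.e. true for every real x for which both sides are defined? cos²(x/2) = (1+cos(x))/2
Claim: cos²(x/2) = (1+cos(x))/2.
Reasoning: Use cos(2θ) = 2cos²θ - 1 with θ = x/2: cos(x) = 2cos²(x/2) - 1. Solving for cos²(x/2) gives (1 + cos(x))/2.
So the two sides agree for every real x for which both sides are defined.

Conclusion: Yes, this is an identity.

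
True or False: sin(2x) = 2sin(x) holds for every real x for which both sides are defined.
False.

Claim: sin(2x) = 2sin(x).
Test a specific point where both sides are defined: x = π/6.
LHS = sin(2x) ≈ 0.8660
RHS = 2sin(x) ≈ 1.0000
Since 0.8660 ≠ 1.0000, the equation fails at this point, so it cannot hold for every real x for which both sides are defined.
The correct double-angle formula is sin(2x) = 2sin(x)cos(x).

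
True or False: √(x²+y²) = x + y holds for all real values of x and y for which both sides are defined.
Claim: √(x²+y²) = x + y.
Test a specific point where both sides are defined: x = 4, y = 5.
LHS = √(x²+y²) ≈ 6.4031
RHS = x + y ≈ 9.0000
Since 6.4031 ≠ 9.0000, the equation fails at this point, so it cannot hold for all real values of x and y for which both sides are defined.
(x+y)² = x² + 2xy + y², not x² + y², so the square root does not split this way.

Conclusion: False.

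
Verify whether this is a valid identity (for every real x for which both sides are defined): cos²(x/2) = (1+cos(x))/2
Claim: cos²(x/2) = (1+cos(x))/2.
Reasoning: Use cos(2θ) = 2cos²θ - 1 with θ = x/2: cos(x) = 2cos²(x/2) - 1. Solving for cos²(x/2) gives (1 + cos(x))/2.
So the two sides agree for every real x for which both sides are defined.

Conclusion: Yes, this is an identity.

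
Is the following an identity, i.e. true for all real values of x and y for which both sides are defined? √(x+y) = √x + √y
Claim: √(x+y) = √x + √y.
Test a specific point where both sides are defined: x = 2, y = 5.
LHS = √(x+y) ≈ 2.6458
RHS = √x + √y ≈ 3.6503
Since 2.6458 ≠ 3.6503, the equation fails at this point, so it cannot hold for all real values of x and y for which both sides are defined.
Squaring the right side gives x + 2√(xy) + y, not x + y.

Conclusion: No, this is NOT an identity.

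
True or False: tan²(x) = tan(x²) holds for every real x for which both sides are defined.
Claim: tan²(x) = tan(x²).
Test a specific point where both sides are defined: x = π/4.
LHS = tan²(x) ≈ 1.0000
RHS = tan(x²) ≈ 0.7092
Since 1.0000 ≠ 0.7092, the equation fails at this point, so it cannot hold for every real x for which both sides are defined.
tan²(x) means (tan x)², squaring the output; tan(x²) squares the input. These are different functions.

Conclusion: False.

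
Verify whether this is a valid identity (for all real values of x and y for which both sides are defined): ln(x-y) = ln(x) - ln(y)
Claim: ln(x-y) = ln(x) - ln(y).
Test a specific point where both sides are defined: x = 4, y = 3/2.
LHS = ln(x-y) ≈ 0.9163
RHS = ln(x) - ln(y) ≈ 0.9808
Since 0.9163 ≠ 0.9808, the equation fails at this point, so it cannot hold for all real values of x and y for which both sides are defined.
ln(x) - ln(y) = ln(x/y), not ln(x-y).

Conclusion: No, this is NOT an identity.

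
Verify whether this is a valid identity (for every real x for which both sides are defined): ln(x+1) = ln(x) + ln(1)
No, this is NOT an identity.

Claim: ln(x+1) = ln(x) + ln(1).
Test a specific point where both sides are defined: x = 3/2.
LHS = ln(x+1) ≈ 0.9163
RHS = ln(x) + ln(1) ≈ 0.4055
Since 0.9163 ≠ 0.4055, the equation fails at this point, so it cannot hold for every real x for which both sides are defined.
ln(1) = 0, so the right side is just ln(x), which differs from ln(x+1).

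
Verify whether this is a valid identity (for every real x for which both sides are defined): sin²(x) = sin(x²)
No, this is NOT an identity.

Claim: sin²(x) = sin(x²).
Test a specific point where both sides are defined: x = 3π/4.
LHS = sin²(x) ≈ 0.5000
RHS = sin(x²) ≈ -0.6680
Since 0.5000 ≠ -0.6680, the equation fails at this point, so it cannot hold for every real x for which both sides are defined.
sin²(x) means (sin x)², squaring the output; sin(x²) squares the input. These are different functions.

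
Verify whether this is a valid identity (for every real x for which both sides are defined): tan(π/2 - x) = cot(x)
Yes, this is an identity.

Claim: tan(π/2 - x) = cot(x).
Reasoning: tan(π/2 - x) = sin(π/2 - x)/cos(π/2 - x) = cos(x)/sin(x) = cot(x), using the cofunction identities sin(π/2 - x) = cos(x) and cos(π/2 - x) = sin(x).
So the two sides agree for every real x for which both sides are defined.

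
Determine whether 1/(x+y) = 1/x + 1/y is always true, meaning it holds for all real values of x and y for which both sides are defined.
Claim: 1/(x+y) = 1/x + 1/y.
Test a specific point where both sides are defined: x = 3/2, y = 5.
LHS = 1/(x+y) ≈ 0.1538
RHS = 1/x + 1/y ≈ 0.8667
Since 0.1538 ≠ 0.8667, the equation fails at this point, so it cannot hold for all real values of x and y for which both sides are defined.
1/x + 1/y = (x+y)/(xy), which is not 1/(x+y).

Conclusion: No, this is NOT an identity.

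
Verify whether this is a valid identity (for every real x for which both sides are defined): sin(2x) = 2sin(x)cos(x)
Claim: sin(2x) = 2sin(x)cos(x).
Reasoning: Put y = x in the addition formula sin(x+y) = sin(x)cos(y) + cos(x)sin(y): sin(2x) = sin(x)cos(x) + cos(x)sin(x) = 2sin(x)cos(x).
So the two sides agree for every real x for which both sides are defined.

Conclusion: Yes, this is an identity.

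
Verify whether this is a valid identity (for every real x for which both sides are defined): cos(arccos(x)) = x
Yes, this is an identity.

Claim: cos(arccos(x)) = x.
Reasoning: For -1 ≤ x ≤ 1 (where arccos is defined), arccos(x) is by definition an angle whose cosine equals x. Taking the cosine of that angle returns x. (Note the other order, arccos(cos x) = x, is NOT an identity.)
So the two sides agree for every real x for which both sides are defined.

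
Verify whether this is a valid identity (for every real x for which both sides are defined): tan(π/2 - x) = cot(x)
Claim: tan(π/2 - x) = cot(x).
Reasoning: tan(π/2 - x) = sin(π/2 - x)/cos(π/2 - x) = cos(x)/sin(x) = cot(x), using the cofunction identities sin(π/2 - x) = cos(x) and cos(π/2 - x) = sin(x).
So the two sides agree for every real x for which both sides are defined.

Conclusion: Yes, this is an identity.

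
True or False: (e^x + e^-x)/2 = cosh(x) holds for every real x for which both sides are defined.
Claim: (e^x + e^-x)/2 = cosh(x).
Reasoning: This is exactly the definition of the hyperbolic cosine: cosh(x) := (e^x + e^-x)/2.
So the two sides agree for every real x for which both sides are defined.

Conclusion: True.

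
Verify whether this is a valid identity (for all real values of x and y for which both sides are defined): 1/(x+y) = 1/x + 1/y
No, this is NOT an identity.

Claim: 1/(x+y) = 1/x + 1/y.
Test a specific point where both sides are defined: x = 3, y = -2.
LHS = 1/(x+y) ≈ 1.0000
RHS = 1/x + 1/y ≈ -0.1667
Since 1.0000 ≠ -0.1667, the equation fails at this point, so it cannot hold for all real values of x and y for which both sides are defined.
1/x + 1/y = (x+y)/(xy), which is not 1/(x+y).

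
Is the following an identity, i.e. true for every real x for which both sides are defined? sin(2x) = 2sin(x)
No, this is NOT an identity.

Claim: sin(2x) = 2sin(x).
Test a specific point where both sides are defined: x = -π/2.
LHS = sin(2x) ≈ 0.0000
RHS = 2sin(x) ≈ -2.0000
Since 0.0000 ≠ -2.0000, the equation fails at this point, so it cannot hold for every real x for which both sides are defined.
The correct double-angle formula is sin(2x) = 2sin(x)cos(x).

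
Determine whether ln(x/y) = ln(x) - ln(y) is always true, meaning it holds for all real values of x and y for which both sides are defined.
Yes, this is an identity.

Claim: ln(x/y) = ln(x) - ln(y).
Reasoning: Both sides are simultaneously defined only when x, y > 0. Write x = e^p, y = e^q. Then x/y = e^(p-q), so ln(x/y) = p - q = ln(x) - ln(y).
So the two sides agree for all real values of x and y for which both sides are defined.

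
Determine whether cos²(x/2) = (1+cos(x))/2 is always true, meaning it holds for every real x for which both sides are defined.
Yes, this is an identity.

Claim: cos²(x/2) = (1+cos(x))/2.
Reasoning: Use cos(2θ) = 2cos²θ - 1 with θ = x/2: cos(x) = 2cos²(x/2) - 1. Solving for cos²(x/2) gives (1 + cos(x))/2.
So the two sides agree for every real x for which both sides are defined.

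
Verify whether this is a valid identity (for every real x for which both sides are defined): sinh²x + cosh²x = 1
No, this is NOT an identity.

Claim: sinh²x + cosh²x = 1.
Test a specific point where both sides are defined: x = 1.
LHS = sinh²x + cosh²x ≈ 3.7622
RHS = 1 ≈ 1.0000
Since 3.7622 ≠ 1.0000, the equation fails at this point, so it cannot hold for every real x for which both sides are defined.
The correct hyperbolic identity is cosh²x - sinh²x = 1 (a difference); the sum sinh²x + cosh²x equals cosh(2x).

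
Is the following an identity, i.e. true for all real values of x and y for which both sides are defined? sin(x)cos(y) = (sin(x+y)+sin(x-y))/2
Claim: sin(x)cos(y) = (sin(x+y)+sin(x-y))/2.
Reasoning: sin(x+y) = sin(x)cos(y) + cos(x)sin(y) and sin(x-y) = sin(x)cos(y) - cos(x)sin(y). Adding, sin(x+y) + sin(x-y) = 2sin(x)cos(y); divide by 2.
So the two sides agree for all real values of x and y for which both sides are defined.

Conclusion: Yes, this is an identity.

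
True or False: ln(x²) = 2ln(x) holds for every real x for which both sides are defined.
True.

Claim: ln(x²) = 2ln(x).
Reasoning: The right side requires x > 0. For x > 0, x² = (e^(ln x))² = e^(2ln x), so ln(x²) = 2ln(x). (For x < 0 the right side is undefined, so those values are outside the claim.)
So the two sides agree for every real x for which both sides are defined.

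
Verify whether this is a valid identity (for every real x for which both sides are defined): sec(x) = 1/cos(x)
Yes, this is an identity.

Claim: sec(x) = 1/cos(x).
Reasoning: sec(x) is by definition the reciprocal of cos(x), wherever cos(x) ≠ 0.
So the two sides agree for every real x for which both sides are defined.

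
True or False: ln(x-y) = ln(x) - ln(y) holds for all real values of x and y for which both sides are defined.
False.

Claim: ln(x-y) = ln(x) - ln(y).
Test a specific point where both sides are defined: x = 4, y = 1.
LHS = ln(x-y) ≈ 1.0986
RHS = ln(x) - ln(y) ≈ 1.3863
Since 1.0986 ≠ 1.3863, the equation fails at this point, so it cannot hold for all real values of x and y for which both sides are defined.
ln(x) - ln(y) = ln(x/y), not ln(x-y).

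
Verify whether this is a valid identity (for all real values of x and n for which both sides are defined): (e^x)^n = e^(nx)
Yes, this is an identity.

Claim: (e^x)^n = e^(nx).
Reasoning: e^x is a positive real number, and for a positive base B and real exponent n, B^n = e^(n·ln B). With B = e^x, ln B = x, so (e^x)^n = e^(n·x).
So the two sides agree for all real values of x and n for which both sides are defined.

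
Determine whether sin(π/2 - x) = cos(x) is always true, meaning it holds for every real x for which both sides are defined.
Claim: sin(π/2 - x) = cos(x).
Reasoning: Use sin(u - v) = sin(u)cos(v) - cos(u)sin(v) with u = π/2, v = x: sin(π/2)cos(x) - cos(π/2)sin(x) = 1·cos(x) - 0·sin(x) = cos(x).
So the two sides agree for every real x for which both sides are defined.

Conclusion: Yes, this is an identity.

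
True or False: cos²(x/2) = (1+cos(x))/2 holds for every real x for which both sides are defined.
Claim: cos²(x/2) = (1+cos(x))/2.
Reasoning: Use cos(2θ) = 2cos²θ - 1 with θ = x/2: cos(x) = 2cos²(x/2) - 1. Solving for cos²(x/2) gives (1 + cos(x))/2.
So the two sides agree for every real x for which both sides are defined.

Conclusion: True.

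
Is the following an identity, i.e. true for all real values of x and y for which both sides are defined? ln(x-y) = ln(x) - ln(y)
No, this is NOT an identity.

Claim: ln(x-y) = ln(x) - ln(y).
Test a specific point where both sides are defined: x = 4, y = 3.
LHS = ln(x-y) ≈ 0.0000
RHS = ln(x) - ln(y) ≈ 0.2877
Since 0.0000 ≠ 0.2877, the equation fails at this point, so it cannot hold for all real values of x and y for which both sides are defined.
ln(x) - ln(y) = ln(x/y), not ln(x-y).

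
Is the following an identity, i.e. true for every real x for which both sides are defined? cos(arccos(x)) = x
Yes, this is an identity.

Claim: cos(arccos(x)) = x.
Reasoning: For -1 ≤ x ≤ 1 (where arccos is defined), arccos(x) is by definition an angle whose cosine equals x. Taking the cosine of that angle returns x. (Note the other order, arccos(cos x) = x, is NOT an identity.)
So the two sides agree for every real x for which both sides are defined.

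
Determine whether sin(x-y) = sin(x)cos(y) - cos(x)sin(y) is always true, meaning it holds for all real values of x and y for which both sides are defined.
Yes, this is an identity.

Claim: sin(x-y) = sin(x)cos(y) - cos(x)sin(y).
Reasoning: Replace y by -y in sin(x+y) = sin(x)cos(y) + cos(x)sin(y) and use cos(-y) = cos(y), sin(-y) = -sin(y): sin(x-y) = sin(x)cos(y) - cos(x)sin(y).
So the two sides agree for all real values of x and y for which both sides are defined.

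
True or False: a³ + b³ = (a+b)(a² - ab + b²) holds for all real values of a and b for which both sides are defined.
Claim: a³ + b³ = (a+b)(a² - ab + b²).
Reasoning: Expand the right side: (a+b)(a² - ab + b²) = a³ - a²b + ab² + a²b - ab² + b³ = a³ + b³ (the middle terms cancel in pairs).
So the two sides agree for all real values of a and b for which both sides are defined.

Conclusion: True.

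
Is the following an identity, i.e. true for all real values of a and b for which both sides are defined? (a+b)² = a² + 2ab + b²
Yes, this is an identity.

Claim: (a+b)² = a² + 2ab + b².
Reasoning: Expand: (a+b)² = (a+b)(a+b) = a·a + a·b + b·a + b·b = a² + 2ab + b².
So the two sides agree for all real values of a and b for which both sides are defined.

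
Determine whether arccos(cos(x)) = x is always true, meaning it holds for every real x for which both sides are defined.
Claim: arccos(cos(x)) = x.
Test a specific point where both sides are defined: x = -π/2.
LHS = arccos(cos(x)) ≈ 1.5708
RHS = x ≈ -1.5708
Since 1.5708 ≠ -1.5708, the equation fails at this point, so it cannot hold for every real x for which both sides are defined.
arccos only returns values in [0, π], so arccos(cos(x)) = x holds only for x in that interval, not for all real x.

Conclusion: No, this is NOT an identity.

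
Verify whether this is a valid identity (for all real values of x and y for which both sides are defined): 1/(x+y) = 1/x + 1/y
Claim: 1/(x+y) = 1/x + 1/y.
Test a specific point where both sides are defined: x = 4, y = 3/2.
LHS = 1/(x+y) ≈ 0.1818
RHS = 1/x + 1/y ≈ 0.9167
Since 0.1818 ≠ 0.9167, the equation fails at this point, so it cannot hold for all real values of x and y for which both sides are defined.
1/x + 1/y = (x+y)/(xy), which is not 1/(x+y).

Conclusion: No, this is NOT an identity.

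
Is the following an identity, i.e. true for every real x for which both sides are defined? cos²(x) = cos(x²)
No, this is NOT an identity.

Claim: cos²(x) = cos(x²).
Test a specific point where both sides are defined: x = -π/2.
LHS = cos²(x) ≈ 0.0000
RHS = cos(x²) ≈ -0.7812
Since 0.0000 ≠ -0.7812, the equation fails at this point, so it cannot hold for every real x for which both sides are defined.
cos²(x) means (cos x)², squaring the output; cos(x²) squares the input. These are different functions.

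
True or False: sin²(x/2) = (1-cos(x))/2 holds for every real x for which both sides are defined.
Claim: sin²(x/2) = (1-cos(x))/2.
Reasoning: Use cos(2θ) = 1 - 2sin²θ with θ = x/2: cos(x) = 1 - 2sin²(x/2). Solving for sin²(x/2) gives (1 - cos(x))/2.
So the two sides agree for every real x for which both sides are defined.

Conclusion: True.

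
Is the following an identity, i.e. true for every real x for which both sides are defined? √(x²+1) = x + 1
Claim: √(x²+1) = x + 1.
Test a specific point where both sides are defined: x = -1.
LHS = √(x²+1) ≈ 1.4142
RHS = x + 1 ≈ 0.0000
Since 1.4142 ≠ 0.0000, the equation fails at this point, so it cannot hold for every real x for which both sides are defined.
(x+1)² = x² + 2x + 1 ≠ x² + 1 unless x = 0.

Conclusion: No, this is NOT an identity.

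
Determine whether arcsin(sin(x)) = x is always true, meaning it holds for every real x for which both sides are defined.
Claim: arcsin(sin(x)) = x.
Test a specific point where both sides are defined: x = 2π/3.
LHS = arcsin(sin(x)) ≈ 1.0472
RHS = x ≈ 2.0944
Since 1.0472 ≠ 2.0944, the equation fails at this point, so it cannot hold for every real x for which both sides are defined.
arcsin only returns values in [-π/2, π/2], so arcsin(sin(x)) = x holds only for x in that interval, not for all real x.

Conclusion: No, this is NOT an identity.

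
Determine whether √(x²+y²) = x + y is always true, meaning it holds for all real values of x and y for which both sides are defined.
No, this is NOT an identity.

Claim: √(x²+y²) = x + y.
Test a specific point where both sides are defined: x = 5, y = -3.
LHS = √(x²+y²) ≈ 5.8310
RHS = x + y ≈ 2.0000
Since 5.8310 ≠ 2.0000, the equation fails at this point, so it cannot hold for all real values of x and y for which both sides are defined.
(x+y)² = x² + 2xy + y², not x² + y², so the square root does not split this way.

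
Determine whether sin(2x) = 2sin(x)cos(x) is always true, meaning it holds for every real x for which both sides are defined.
Yes, this is an identity.

Claim: sin(2x) = 2sin(x)cos(x).
Reasoning: Put y = x in the addition formula sin(x+y) = sin(x)cos(y) + cos(x)sin(y): sin(2x) = sin(x)cos(x) + cos(x)sin(x) = 2sin(x)cos(x).
So the two sides agree for every real x for which both sides are defined.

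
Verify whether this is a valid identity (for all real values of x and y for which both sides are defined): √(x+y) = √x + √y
No, this is NOT an identity.

Claim: √(x+y) = √x + √y.
Test a specific point where both sides are defined: x = 1, y = 4.
LHS = √(x+y) ≈ 2.2361
RHS = √x + √y ≈ 3.0000
Since 2.2361 ≠ 3.0000, the equation fails at this point, so it cannot hold for all real values of x and y for which both sides are defined.
Squaring the right side gives x + 2√(xy) + y, not x + y.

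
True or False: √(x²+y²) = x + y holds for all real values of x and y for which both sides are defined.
False.

Claim: √(x²+y²) = x + y.
Test a specific point where both sides are defined: x = -3, y = 1/2.
LHS = √(x²+y²) ≈ 3.0414
RHS = x + y ≈ -2.5000
Since 3.0414 ≠ -2.5000, the equation fails at this point, so it cannot hold for all real values of x and y for which both sides are defined.
(x+y)² = x² + 2xy + y², not x² + y², so the square root does not split this way.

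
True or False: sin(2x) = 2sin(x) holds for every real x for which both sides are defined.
Claim: sin(2x) = 2sin(x).
Test a specific point where both sides are defined: x = π/3.
LHS = sin(2x) ≈ 0.8660
RHS = 2sin(x) ≈ 1.7321
Since 0.8660 ≠ 1.7321, the equation fails at this point, so it cannot hold for every real x for which both sides are defined.
The correct double-angle formula is sin(2x) = 2sin(x)cos(x).

Conclusion: False.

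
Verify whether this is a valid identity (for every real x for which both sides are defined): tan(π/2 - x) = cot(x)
Claim: tan(π/2 - x) = cot(x).
Reasoning: tan(π/2 - x) = sin(π/2 - x)/cos(π/2 - x) = cos(x)/sin(x) = cot(x), using the cofunction identities sin(π/2 - x) = cos(x) and cos(π/2 - x) = sin(x).
So the two sides agree for every real x for which both sides are defined.

Conclusion: Yes, this is an identity.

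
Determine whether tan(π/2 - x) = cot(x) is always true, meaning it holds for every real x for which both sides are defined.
Yes, this is an identity.

Claim: tan(π/2 - x) = cot(x).
Reasoning: tan(π/2 - x) = sin(π/2 - x)/cos(π/2 - x) = cos(x)/sin(x) = cot(x), using the cofunction identities sin(π/2 - x) = cos(x) and cos(π/2 - x) = sin(x).
So the two sides agree for every real x for which both sides are defined.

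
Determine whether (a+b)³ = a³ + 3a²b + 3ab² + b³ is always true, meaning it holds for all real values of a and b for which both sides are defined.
Claim: (a+b)³ = a³ + 3a²b + 3ab² + b³.
Reasoning: (a+b)³ = (a+b)(a+b)² = (a+b)(a² + 2ab + b²) = a³ + 2a²b + ab² + a²b + 2ab² + b³ = a³ + 3a²b + 3ab² + b³.
So the two sides agree for all real values of a and b for which both sides are defined.

Conclusion: Yes, this is an identity.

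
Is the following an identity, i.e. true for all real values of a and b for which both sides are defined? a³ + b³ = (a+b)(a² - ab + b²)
Yes, this is an identity.

Claim: a³ + b³ = (a+b)(a² - ab + b²).
Reasoning: Expand the right side: (a+b)(a² - ab + b²) = a³ - a²b + ab² + a²b - ab² + b³ = a³ + b³ (the middle terms cancel in pairs).
So the two sides agree for all real values of a and b for which both sides are defined.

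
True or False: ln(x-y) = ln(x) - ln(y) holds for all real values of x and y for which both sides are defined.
False.

Claim: ln(x-y) = ln(x) - ln(y).
Test a specific point where both sides are defined: x = 5, y = 4.
LHS = ln(x-y) ≈ 0.0000
RHS = ln(x) - ln(y) ≈ 0.2231
Since 0.0000 ≠ 0.2231, the equation fails at this point, so it cannot hold for all real values of x and y for which both sides are defined.
ln(x) - ln(y) = ln(x/y), not ln(x-y).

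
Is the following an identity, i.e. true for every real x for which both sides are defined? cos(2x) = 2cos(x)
Claim: cos(2x) = 2cos(x).
Test a specific point where both sides are defined: x = π/3.
LHS = cos(2x) ≈ -0.5000
RHS = 2cos(x) ≈ 1.0000
Since -0.5000 ≠ 1.0000, the equation fails at this point, so it cannot hold for every real x for which both sides are defined.
The correct double-angle formula is cos(2x) = cos²x - sin²x.

Conclusion: No, this is NOT an identity.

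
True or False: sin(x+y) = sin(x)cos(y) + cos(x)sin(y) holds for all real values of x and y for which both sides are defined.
True.

Claim: sin(x+y) = sin(x)cos(y) + cos(x)sin(y).
Reasoning: By Euler's formula e^(i(x+y)) = e^(ix)·e^(iy) = (cos x + i·sin x)(cos y + i·sin y). The imaginary part of the left side is sin(x+y); the imaginary part of the product is sin(x)cos(y) + cos(x)sin(y).
So the two sides agree for all real values of x and y for which both sides are defined.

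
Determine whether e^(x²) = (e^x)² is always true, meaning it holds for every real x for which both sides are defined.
No, this is NOT an identity.

Claim: e^(x²) = (e^x)².
Test a specific point where both sides are defined: x = 1.
LHS = e^(x²) ≈ 2.7183
RHS = (e^x)² ≈ 7.3891
Since 2.7183 ≠ 7.3891, the equation fails at this point, so it cannot hold for every real x for which both sides are defined.
(e^x)² = e^(2x), and 2x ≠ x² in general.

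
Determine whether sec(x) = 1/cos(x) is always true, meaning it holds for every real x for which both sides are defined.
Claim: sec(x) = 1/cos(x).
Reasoning: sec(x) is by definition the reciprocal of cos(x), wherever cos(x) ≠ 0.
So the two sides agree for every real x for which both sides are defined.

Conclusion: Yes, this is an identity.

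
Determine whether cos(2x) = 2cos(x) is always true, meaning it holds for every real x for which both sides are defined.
Claim: cos(2x) = 2cos(x).
Test a specific point where both sides are defined: x = π/2.
LHS = cos(2x) ≈ -1.0000
RHS = 2cos(x) ≈ 0.0000
Since -1.0000 ≠ 0.0000, the equation fails at this point, so it cannot hold for every real x for which both sides are defined.
The correct double-angle formula is cos(2x) = cos²x - sin²x.

Conclusion: No, this is NOT an identity.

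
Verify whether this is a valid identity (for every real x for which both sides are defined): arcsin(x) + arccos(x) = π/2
Yes, this is an identity.

Claim: arcsin(x) + arccos(x) = π/2.
Reasoning: Both sides are defined for -1 ≤ x ≤ 1. Let θ = arcsin(x), so sin θ = x and θ ∈ [-π/2, π/2]. Then cos(π/2 - θ) = sin θ = x and π/2 - θ ∈ [0, π], which is exactly the range of arccos, so arccos(x) = π/2 - θ. Adding: arcsin(x) + arccos(x) = θ + (π/2 - θ) = π/2.
So the two sides agree for every real x for which both sides are defined.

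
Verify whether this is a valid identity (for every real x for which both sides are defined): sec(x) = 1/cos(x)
Yes, this is an identity.

Claim: sec(x) = 1/cos(x).
Reasoning: sec(x) is by definition the reciprocal of cos(x), wherever cos(x) ≠ 0.
So the two sides agree for every real x for which both sides are defined.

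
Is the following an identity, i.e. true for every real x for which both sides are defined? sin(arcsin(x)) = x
Yes, this is an identity.

Claim: sin(arcsin(x)) = x.
Reasoning: For -1 ≤ x ≤ 1 (where arcsin is defined), arcsin(x) is by definition an angle whose sine equals x. Taking the sine of that angle returns x. (Note the other order, arcsin(sin x) = x, is NOT an identity.)
So the two sides agree for every real x for which both sides are defined.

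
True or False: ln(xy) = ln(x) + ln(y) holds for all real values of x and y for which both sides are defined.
True.

Claim: ln(xy) = ln(x) + ln(y).
Reasoning: Both sides are simultaneously defined only when x, y > 0. Write x = e^p, y = e^q (p = ln x, q = ln y). Then xy = e^p · e^q = e^(p+q), so ln(xy) = p + q = ln(x) + ln(y).
So the two sides agree for all real values of x and y for which both sides are defined.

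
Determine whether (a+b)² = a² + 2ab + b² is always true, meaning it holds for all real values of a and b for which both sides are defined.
Claim: (a+b)² = a² + 2ab + b².
Reasoning: Expand: (a+b)² = (a+b)(a+b) = a·a + a·b + b·a + b·b = a² + 2ab + b².
So the two sides agree for all real values of a and b for which both sides are defined.

Conclusion: Yes, this is an identity.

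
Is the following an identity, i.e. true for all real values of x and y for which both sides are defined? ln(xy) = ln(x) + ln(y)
Yes, this is an identity.

Claim: ln(xy) = ln(x) + ln(y).
Reasoning: Both sides are simultaneously defined only when x, y > 0. Write x = e^p, y = e^q (p = ln x, q = ln y). Then xy = e^p · e^q = e^(p+q), so ln(xy) = p + q = ln(x) + ln(y).
So the two sides agree for all real values of x and y for which both sides are defined.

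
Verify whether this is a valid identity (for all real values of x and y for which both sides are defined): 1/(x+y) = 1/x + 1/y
Claim: 1/(x+y) = 1/x + 1/y.
Test a specific point where both sides are defined: x = 3, y = 4.
LHS = 1/(x+y) ≈ 0.1429
RHS = 1/x + 1/y ≈ 0.5833
Since 0.1429 ≠ 0.5833, the equation fails at this point, so it cannot hold for all real values of x and y for which both sides are defined.
1/x + 1/y = (x+y)/(xy), which is not 1/(x+y).

Conclusion: No, this is NOT an identity.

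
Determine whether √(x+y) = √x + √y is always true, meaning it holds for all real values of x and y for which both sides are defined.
No, this is NOT an identity.

Claim: √(x+y) = √x + √y.
Test a specific point where both sides are defined: x = 2, y = 3.
LHS = √(x+y) ≈ 2.2361
RHS = √x + √y ≈ 3.1463
Since 2.2361 ≠ 3.1463, the equation fails at this point, so it cannot hold for all real values of x and y for which both sides are defined.
Squaring the right side gives x + 2√(xy) + y, not x + y.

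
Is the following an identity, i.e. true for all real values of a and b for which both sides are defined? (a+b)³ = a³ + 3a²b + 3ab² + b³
Claim: (a+b)³ = a³ + 3a²b + 3ab² + b³.
Reasoning: (a+b)³ = (a+b)(a+b)² = (a+b)(a² + 2ab + b²) = a³ + 2a²b + ab² + a²b + 2ab² + b³ = a³ + 3a²b + 3ab² + b³.
So the two sides agree for all real values of a and b for which both sides are defined.

Conclusion: Yes, this is an identity.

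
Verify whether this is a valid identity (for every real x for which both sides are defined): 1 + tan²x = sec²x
Yes, this is an identity.

Claim: 1 + tan²x = sec²x.
Reasoning: Start from sin²x + cos²x = 1 and divide every term by cos²x (allowed wherever tan x and sec x are defined): tan²x + 1 = 1/cos²x = sec²x.
So the two sides agree for every real x for which both sides are defined.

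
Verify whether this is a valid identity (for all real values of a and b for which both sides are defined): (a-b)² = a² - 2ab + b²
Claim: (a-b)² = a² - 2ab + b².
Reasoning: Expand: (a-b)² = (a-b)(a-b) = a·a - a·b - b·a + b·b = a² - 2ab + b².
So the two sides agree for all real values of a and b for which both sides are defined.

Conclusion: Yes, this is an identity.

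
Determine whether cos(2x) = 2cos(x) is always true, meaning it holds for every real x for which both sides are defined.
No, this is NOT an identity.

Claim: cos(2x) = 2cos(x).
Test a specific point where both sides are defined: x = π/4.
LHS = cos(2x) ≈ 0.0000
RHS = 2cos(x) ≈ 1.4142
Since 0.0000 ≠ 1.4142, the equation fails at this point, so it cannot hold for every real x for which both sides are defined.
The correct double-angle formula is cos(2x) = cos²x - sin²x.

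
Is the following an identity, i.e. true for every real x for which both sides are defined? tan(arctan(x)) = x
Yes, this is an identity.

Claim: tan(arctan(x)) = x.
Reasoning: For every real x, arctan(x) is by definition the angle in (-π/2, π/2) whose tangent equals x. Taking the tangent of that angle returns x.
So the two sides agree for every real x for which both sides are defined.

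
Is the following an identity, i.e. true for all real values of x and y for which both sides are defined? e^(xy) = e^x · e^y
No, this is NOT an identity.

Claim: e^(xy) = e^x · e^y.
Test a specific point where both sides are defined: x = 4, y = 3/2.
LHS = e^(xy) ≈ 403.4288
RHS = e^x · e^y ≈ 244.6919
Since 403.4288 ≠ 244.6919, the equation fails at this point, so it cannot hold for all real values of x and y for which both sides are defined.
e^x · e^y = e^(x+y), not e^(xy).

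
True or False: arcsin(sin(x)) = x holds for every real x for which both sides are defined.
Claim: arcsin(sin(x)) = x.
Test a specific point where both sides are defined: x = π.
LHS = arcsin(sin(x)) ≈ 0.0000
RHS = x ≈ 3.1416
Since 0.0000 ≠ 3.1416, the equation fails at this point, so it cannot hold for every real x for which both sides are defined.
arcsin only returns values in [-π/2, π/2], so arcsin(sin(x)) = x holds only for x in that interval, not for all real x.

Conclusion: False.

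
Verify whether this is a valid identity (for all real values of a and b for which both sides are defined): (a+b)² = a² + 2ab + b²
Claim: (a+b)² = a² + 2ab + b².
Reasoning: Expand: (a+b)² = (a+b)(a+b) = a·a + a·b + b·a + b·b = a² + 2ab + b².
So the two sides agree for all real values of a and b for which both sides are defined.

Conclusion: Yes, this is an identity.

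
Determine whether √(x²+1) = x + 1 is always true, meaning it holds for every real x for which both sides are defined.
No, this is NOT an identity.

Claim: √(x²+1) = x + 1.
Test a specific point where both sides are defined: x = 3/2.
LHS = √(x²+1) ≈ 1.8028
RHS = x + 1 ≈ 2.5000
Since 1.8028 ≠ 2.5000, the equation fails at this point, so it cannot hold for every real x for which both sides are defined.
(x+1)² = x² + 2x + 1 ≠ x² + 1 unless x = 0.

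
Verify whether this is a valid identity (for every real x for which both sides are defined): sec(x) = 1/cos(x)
Claim: sec(x) = 1/cos(x).
Reasoning: sec(x) is by definition the reciprocal of cos(x), wherever cos(x) ≠ 0.
So the two sides agree for every real x for which both sides are defined.

Conclusion: Yes, this is an identity.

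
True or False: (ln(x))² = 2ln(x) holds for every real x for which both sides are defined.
Claim: (ln(x))² = 2ln(x).
Test a specific point where both sides are defined: x = 3/2.
LHS = (ln(x))² ≈ 0.1644
RHS = 2ln(x) ≈ 0.8109
Since 0.1644 ≠ 0.8109, the equation fails at this point, so it cannot hold for every real x for which both sides are defined.
2ln(x) equals ln(x²), which is not the same as (ln x)².

Conclusion: False.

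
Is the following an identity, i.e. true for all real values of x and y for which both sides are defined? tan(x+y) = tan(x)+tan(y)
No, this is NOT an identity.

Claim: tan(x+y) = tan(x)+tan(y).
Test a specific point where both sides are defined: x = 2π/3, y = -π/4.
LHS = tan(x+y) ≈ 3.7321
RHS = tan(x)+tan(y) ≈ -2.7321
Since 3.7321 ≠ -2.7321, the equation fails at this point, so it cannot hold for all real values of x and y for which both sides are defined.
The correct formula is tan(x+y) = (tan(x) + tan(y))/(1 - tan(x)tan(y)).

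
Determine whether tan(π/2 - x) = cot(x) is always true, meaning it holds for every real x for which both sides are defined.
Yes, this is an identity.

Claim: tan(π/2 - x) = cot(x).
Reasoning: tan(π/2 - x) = sin(π/2 - x)/cos(π/2 - x) = cos(x)/sin(x) = cot(x), using the cofunction identities sin(π/2 - x) = cos(x) and cos(π/2 - x) = sin(x).
So the two sides agree for every real x for which both sides are defined.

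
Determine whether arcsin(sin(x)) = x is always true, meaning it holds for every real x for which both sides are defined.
No, this is NOT an identity.

Claim: arcsin(sin(x)) = x.
Test a specific point where both sides are defined: x = π.
LHS = arcsin(sin(x)) ≈ 0.0000
RHS = x ≈ 3.1416
Since 0.0000 ≠ 3.1416, the equation fails at this point, so it cannot hold for every real x for which both sides are defined.
arcsin only returns values in [-π/2, π/2], so arcsin(sin(x)) = x holds only for x in that interval, not for all real x.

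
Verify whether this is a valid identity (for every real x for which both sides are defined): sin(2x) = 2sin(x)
Claim: sin(2x) = 2sin(x).
Test a specific point where both sides are defined: x = 2π/3.
LHS = sin(2x) ≈ -0.8660
RHS = 2sin(x) ≈ 1.7321
Since -0.8660 ≠ 1.7321, the equation fails at this point, so it cannot hold for every real x for which both sides are defined.
The correct double-angle formula is sin(2x) = 2sin(x)cos(x).

Conclusion: No, this is NOT an identity.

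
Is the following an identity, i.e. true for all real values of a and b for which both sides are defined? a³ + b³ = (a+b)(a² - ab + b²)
Yes, this is an identity.

Claim: a³ + b³ = (a+b)(a² - ab + b²).
Reasoning: Expand the right side: (a+b)(a² - ab + b²) = a³ - a²b + ab² + a²b - ab² + b³ = a³ + b³ (the middle terms cancel in pairs).
So the two sides agree for all real values of a and b for which both sides are defined.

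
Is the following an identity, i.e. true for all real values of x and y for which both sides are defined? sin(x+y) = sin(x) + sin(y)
Claim: sin(x+y) = sin(x) + sin(y).
Test a specific point where both sides are defined: x = -π/4, y = 2π/3.
LHS = sin(x+y) ≈ 0.9659
RHS = sin(x) + sin(y) ≈ 0.1589
Since 0.9659 ≠ 0.1589, the equation fails at this point, so it cannot hold for all real values of x and y for which both sides are defined.
The correct expansion is sin(x+y) = sin(x)cos(y) + cos(x)sin(y); sine is not additive.

Conclusion: No, this is NOT an identity.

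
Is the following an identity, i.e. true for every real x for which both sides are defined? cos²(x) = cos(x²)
Claim: cos²(x) = cos(x²).
Test a specific point where both sides are defined: x = π/2.
LHS = cos²(x) ≈ 0.0000
RHS = cos(x²) ≈ -0.7812
Since 0.0000 ≠ -0.7812, the equation fails at this point, so it cannot hold for every real x for which both sides are defined.
cos²(x) means (cos x)², squaring the output; cos(x²) squares the input. These are different functions.

Conclusion: No, this is NOT an identity.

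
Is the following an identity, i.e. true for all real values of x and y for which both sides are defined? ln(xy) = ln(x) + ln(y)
Yes, this is an identity.

Claim: ln(xy) = ln(x) + ln(y).
Reasoning: Both sides are simultaneously defined only when x, y > 0. Write x = e^p, y = e^q (p = ln x, q = ln y). Then xy = e^p · e^q = e^(p+q), so ln(xy) = p + q = ln(x) + ln(y).
So the two sides agree for all real values of x and y for which both sides are defined.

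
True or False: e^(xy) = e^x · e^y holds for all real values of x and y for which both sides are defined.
Claim: e^(xy) = e^x · e^y.
Test a specific point where both sides are defined: x = -1, y = 2.
LHS = e^(xy) ≈ 0.1353
RHS = e^x · e^y ≈ 2.7183
Since 0.1353 ≠ 2.7183, the equation fails at this point, so it cannot hold for all real values of x and y for which both sides are defined.
e^x · e^y = e^(x+y), not e^(xy).

Conclusion: False.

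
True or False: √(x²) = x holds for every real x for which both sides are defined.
Claim: √(x²) = x.
Test a specific point where both sides are defined: x = -2.
LHS = √(x²) ≈ 2.0000
RHS = x ≈ -2.0000
Since 2.0000 ≠ -2.0000, the equation fails at this point, so it cannot hold for every real x for which both sides are defined.
√(x²) = |x|, which differs from x whenever x < 0 (both sides are defined for every real x).

Conclusion: False.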